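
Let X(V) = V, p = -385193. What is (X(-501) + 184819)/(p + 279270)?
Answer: -184318/105923 ≈ -1.7401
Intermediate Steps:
(X(-501) + 184819)/(p + 279270) = (-501 + 184819)/(-385193 + 279270) = 184318/(-105923) = 184318*(-1/105923) = -184318/105923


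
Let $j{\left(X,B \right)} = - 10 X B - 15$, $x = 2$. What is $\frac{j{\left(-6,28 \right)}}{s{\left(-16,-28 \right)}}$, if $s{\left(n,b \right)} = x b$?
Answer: $- \frac{1665}{56} \approx -29.732$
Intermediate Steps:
$s{\left(n,b \right)} = 2 b$
$j{\left(X,B \right)} = -15 - 10 B X$ ($j{\left(X,B \right)} = - 10 B X - 15 = -15 - 10 B X$)
$\frac{j{\left(-6,28 \right)}}{s{\left(-16,-28 \right)}} = \frac{-15 - 280 \left(-6\right)}{2 \left(-28\right)} = \frac{-15 + 1680}{-56} = 1665 \left(- \frac{1}{56}\right) = - \frac{1665}{56}$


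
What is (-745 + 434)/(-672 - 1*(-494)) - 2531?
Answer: -450207/178 ≈ -2529.3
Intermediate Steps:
(-745 + 434)/(-672 - 1*(-494)) - 2531 = -311/(-672 + 494) - 2531 = -311/(-178) - 2531 = -311*(-1/178) - 2531 = 311/178 - 2531 = -450207/178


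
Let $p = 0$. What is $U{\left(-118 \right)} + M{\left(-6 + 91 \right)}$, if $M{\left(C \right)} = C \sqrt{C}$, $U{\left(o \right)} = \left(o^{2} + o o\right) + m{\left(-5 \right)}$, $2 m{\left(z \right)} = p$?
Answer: $27848 + 85 \sqrt{85} \approx 28632.0$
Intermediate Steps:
$m{\left(z \right)} = 0$ ($m{\left(z \right)} = \frac{1}{2} \cdot 0 = 0$)
$U{\left(o \right)} = 2 o^{2}$ ($U{\left(o \right)} = \left(o^{2} + o o\right) + 0 = \left(o^{2} + o^{2}\right) + 0 = 2 o^{2} + 0 = 2 o^{2}$)
$M{\left(C \right)} = C^{\frac{3}{2}}$
$U{\left(-118 \right)} + M{\left(-6 + 91 \right)} = 2 \left(-118\right)^{2} + \left(-6 + 91\right)^{\frac{3}{2}} = 2 \cdot 13924 + 85^{\frac{3}{2}} = 27848 + 85 \sqrt{85}$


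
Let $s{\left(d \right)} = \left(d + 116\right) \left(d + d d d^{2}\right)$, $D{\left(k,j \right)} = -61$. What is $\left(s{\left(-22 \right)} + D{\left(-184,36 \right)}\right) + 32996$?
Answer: $22050931$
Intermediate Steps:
$s{\left(d \right)} = \left(116 + d\right) \left(d + d^{4}\right)$ ($s{\left(d \right)} = \left(116 + d\right) \left(d + d d^{3}\right) = \left(116 + d\right) \left(d + d^{4}\right)$)
$\left(s{\left(-22 \right)} + D{\left(-184,36 \right)}\right) + 32996 = \left(- 22 \left(116 - 22 + \left(-22\right)^{4} + 116 \left(-22\right)^{3}\right) - 61\right) + 32996 = \left(- 22 \left(116 - 22 + 234256 + 116 \left(-10648\right)\right) - 61\right) + 32996 = \left(- 22 \left(116 - 22 + 234256 - 1235168\right) - 61\right) + 32996 = \left(\left(-22\right) \left(-1000818\right) - 61\right) + 32996 = \left(22017996 - 61\right) + 32996 = 22017935 + 32996 = 22050931$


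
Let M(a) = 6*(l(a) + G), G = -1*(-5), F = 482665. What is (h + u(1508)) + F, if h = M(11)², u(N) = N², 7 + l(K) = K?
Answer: 2759645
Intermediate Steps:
l(K) = -7 + K
G = 5
M(a) = -12 + 6*a (M(a) = 6*((-7 + a) + 5) = 6*(-2 + a) = -12 + 6*a)
h = 2916 (h = (-12 + 6*11)² = (-12 + 66)² = 54² = 2916)
(h + u(1508)) + F = (2916 + 1508²) + 482665 = (2916 + 2274064) + 482665 = 2276980 + 482665 = 2759645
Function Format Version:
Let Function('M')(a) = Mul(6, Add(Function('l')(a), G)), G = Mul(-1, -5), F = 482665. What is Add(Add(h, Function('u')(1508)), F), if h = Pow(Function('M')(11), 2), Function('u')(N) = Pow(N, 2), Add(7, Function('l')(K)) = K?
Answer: 2759645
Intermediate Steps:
Function('l')(K) = Add(-7, K)
G = 5
Function('M')(a) = Add(-12, Mul(6, a)) (Function('M')(a) = Mul(6, Add(Add(-7, a), 5)) = Mul(6, Add(-2, a)) = Add(-12, Mul(6, a)))
h = 2916 (h = Pow(Add(-12, Mul(6, 11)), 2) = Pow(Add(-12, 66), 2) = Pow(54, 2) = 2916)
Add(Add(h, Function('u')(1508)), F) = Add(Add(2916, Pow(1508, 2)), 482665) = Add(Add(2916, 2274064), 482665) = Add(2276980, 482665) = 2759645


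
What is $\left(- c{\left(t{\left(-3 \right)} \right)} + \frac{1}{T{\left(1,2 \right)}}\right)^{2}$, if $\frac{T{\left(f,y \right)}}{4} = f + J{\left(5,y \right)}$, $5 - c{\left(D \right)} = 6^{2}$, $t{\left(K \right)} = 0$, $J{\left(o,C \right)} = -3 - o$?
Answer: $\frac{751689}{784} \approx 958.79$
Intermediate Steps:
$c{\left(D \right)} = -31$ ($c{\left(D \right)} = 5 - 6^{2} = 5 - 36 = -31$)
$T{\left(f,y \right)} = -32 + 4 f$ ($T{\left(f,y \right)} = 4 \left(f - 8\right) = 4 \left(-8 + f\right) = -32 + 4 f$)
$\left(- c{\left(t{\left(-3 \right)} \right)} + \frac{1}{T{\left(1,2 \right)}}\right)^{2} = \left(\left(-1\right) \left(-31\right) + \frac{1}{-32 + 4 \cdot 1}\right)^{2} = \left(31 + \frac{1}{-32 + 4}\right)^{2} = \left(31 + \frac{1}{-28}\right)^{2} = \left(31 - \frac{1}{28}\right)^{2} = \left(\frac{867}{28}\right)^{2} = \frac{751689}{784}$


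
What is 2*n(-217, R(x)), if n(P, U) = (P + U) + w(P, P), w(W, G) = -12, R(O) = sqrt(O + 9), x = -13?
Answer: -458 + 4*I ≈ -458.0 + 4.0*I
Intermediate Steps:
R(O) = sqrt(9 + O)
n(P, U) = -12 + P + U (n(P, U) = (P + U) - 12 = -12 + P + U)
2*n(-217, R(x)) = 2*(-12 - 217 + sqrt(9 - 13)) = 2*(-12 - 217 + sqrt(-4)) = 2*(-12 - 217 + 2*I) = 2*(-229 + 2*I) = -458 + 4*I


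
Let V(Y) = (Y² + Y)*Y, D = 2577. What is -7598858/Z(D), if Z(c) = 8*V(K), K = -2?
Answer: 3799429/16 ≈ 2.3746e+5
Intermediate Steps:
V(Y) = Y*(Y + Y²) (V(Y) = (Y + Y²)*Y = Y*(Y + Y²))
Z(c) = -32 (Z(c) = 8*((-2)²*(1 - 2)) = 8*(4*(-1)) = 8*(-4) = -32)
-7598858/Z(D) = -7598858/(-32) = -7598858*(-1/32) = 3799429/16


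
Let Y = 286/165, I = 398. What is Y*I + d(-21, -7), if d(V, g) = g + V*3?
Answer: 9298/15 ≈ 619.87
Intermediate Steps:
Y = 26/15 (Y = 286*(1/165) = 26/15 ≈ 1.7333)
d(V, g) = g + 3*V
Y*I + d(-21, -7) = (26/15)*398 + (-7 + 3*(-21)) = 10348/15 + (-7 - 63) = 10348/15 - 70 = 9298/15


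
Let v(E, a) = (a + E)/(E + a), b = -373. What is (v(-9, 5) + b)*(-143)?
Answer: 53196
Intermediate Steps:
v(E, a) = 1 (v(E, a) = (E + a)/(E + a) = 1)
(v(-9, 5) + b)*(-143) = (1 - 373)*(-143) = -372*(-143) = 53196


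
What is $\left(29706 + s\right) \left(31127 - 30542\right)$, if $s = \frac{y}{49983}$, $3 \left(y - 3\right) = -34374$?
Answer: $\frac{289532790885}{16661} \approx 1.7378 \cdot 10^{7}$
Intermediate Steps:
$y = -11455$ ($y = 3 + \frac{1}{3} \left(-34374\right) = 3 - 11458 = -11455$)
$s = - \frac{11455}{49983} \approx -0.22918$
$\left(29706 + s\right) \left(31127 - 30542\right) = \left(29706 - \frac{11455}{49983}\right) \left(31127 - 30542\right) = \frac{1484783543}{49983} \cdot 585 = \frac{289532790885}{16661}$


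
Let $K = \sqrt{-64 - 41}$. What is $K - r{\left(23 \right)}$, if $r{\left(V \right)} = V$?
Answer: $-23 + i \sqrt{105} \approx -23.0 + 10.247 i$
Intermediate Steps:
$K = i \sqrt{105}$ ($K = \sqrt{-105} = i \sqrt{105} \approx 10.247 i$)
$K - r{\left(23 \right)} = i \sqrt{105} - 23 = -23 + i \sqrt{105}$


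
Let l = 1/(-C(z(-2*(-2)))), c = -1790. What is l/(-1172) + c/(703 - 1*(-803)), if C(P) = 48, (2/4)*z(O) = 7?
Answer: -5594263/4706752 ≈ -1.1886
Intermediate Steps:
z(O) = 14 (z(O) = 2*7 = 14)
l = -1/48 (l = 1/(-1*48) = 1/(-48) = -1/48 ≈ -0.020833)
l/(-1172) + c/(703 - 1*(-803)) = -1/48/(-1172) - 1790/(703 - 1*(-803)) = -1/48*(-1/1172) - 1790/(703 + 803) = 1/56256 - 1790/1506 = 1/56256 - 1790*1/1506 = 1/56256 - 895/753 = -5594263/4706752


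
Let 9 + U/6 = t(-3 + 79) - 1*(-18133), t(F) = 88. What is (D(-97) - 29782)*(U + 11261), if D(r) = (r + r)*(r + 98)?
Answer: -3613097208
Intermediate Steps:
D(r) = 2*r*(98 + r) (D(r) = (2*r)*(98 + r) = 2*r*(98 + r))
U = 109272 (U = -54 + 6*(88 - 1*(-18133)) = -54 + 6*(88 + 18133) = -54 + 6*18221 = -54 + 109326 = 109272)
(D(-97) - 29782)*(U + 11261) = (2*(-97)*(98 - 97) - 29782)*(109272 + 11261) = (2*(-97)*1 - 29782)*120533 = (-194 - 29782)*120533 = -29976*120533 = -3613097208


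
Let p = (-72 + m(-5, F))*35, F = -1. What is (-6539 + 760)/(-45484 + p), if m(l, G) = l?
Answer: 5779/48179 ≈ 0.11995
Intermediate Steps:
p = -2695 (p = (-72 - 5)*35 = -77*35 = -2695)
(-6539 + 760)/(-45484 + p) = (-6539 + 760)/(-45484 - 2695) = -5779/(-48179) = -5779*(-1/48179) = 5779/48179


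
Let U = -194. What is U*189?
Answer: -36666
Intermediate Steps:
U*189 = -194*189 = -36666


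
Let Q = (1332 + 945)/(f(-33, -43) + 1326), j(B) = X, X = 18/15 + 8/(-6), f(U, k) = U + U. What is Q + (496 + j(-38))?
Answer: 209023/420 ≈ 497.67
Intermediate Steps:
f(U, k) = 2*U
X = -2/15 (X = 18*(1/15) + 8*(-1/6) = 6/5 - 4/3 = -2/15 ≈ -0.13333)
j(B) = -2/15
Q = 253/140 (Q = (1332 + 945)/(2*(-33) + 1326) = 2277/(-66 + 1326) = 2277/1260 = 2277*(1/1260) = 253/140 ≈ 1.8071)
Q + (496 + j(-38)) = 253/140 + (496 - 2/15) = 253/140 + 7438/15 = 209023/420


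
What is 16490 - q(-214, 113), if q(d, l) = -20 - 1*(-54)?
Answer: 16456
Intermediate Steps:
q(d, l) = 34 (q(d, l) = -20 + 54 = 34)
16490 - q(-214, 113) = 16490 - 1*34 = 16490 - 34 = 16456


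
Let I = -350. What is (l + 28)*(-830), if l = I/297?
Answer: -6611780/297 ≈ -22262.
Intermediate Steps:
l = -350/297 ≈ -1.1785
(l + 28)*(-830) = (-350/297 + 28)*(-830) = (7966/297)*(-830) = -6611780/297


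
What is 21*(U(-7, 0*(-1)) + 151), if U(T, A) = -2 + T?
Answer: 2982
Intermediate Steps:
21*(U(-7, 0*(-1)) + 151) = 21*((-2 - 7) + 151) = 21*(-9 + 151) = 21*142 = 2982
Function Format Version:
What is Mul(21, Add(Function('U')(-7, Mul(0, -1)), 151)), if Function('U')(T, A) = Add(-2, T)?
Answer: 2982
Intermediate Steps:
Mul(21, Add(Function('U')(-7, Mul(0, -1)), 151)) = Mul(21, Add(Add(-2, -7), 151)) = Mul(21, Add(-9, 151)) = Mul(21, 142) = 2982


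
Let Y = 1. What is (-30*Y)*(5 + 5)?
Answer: -300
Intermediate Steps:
(-30*Y)*(5 + 5) = (-30*1)*(5 + 5) = -30*10 = -300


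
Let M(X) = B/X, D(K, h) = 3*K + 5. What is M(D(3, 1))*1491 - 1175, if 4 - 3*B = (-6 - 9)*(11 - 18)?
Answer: -9521/2 ≈ -4760.5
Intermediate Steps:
B = -101/3 (B = 4/3 - (-6 - 9)*(11 - 18)/3 = 4/3 - (-5)*(-7) = 4/3 - ⅓*105 = 4/3 - 35 = -101/3 ≈ -33.667)
D(K, h) = 5 + 3*K
M(X) = -101/(3*X)
M(D(3, 1))*1491 - 1175 = -101/(3*(5 + 3*3))*1491 - 1175 = -101/(3*(5 + 9))*1491 - 1175 = -101/3/14*1491 - 1175 = -101/3*1/14*1491 - 1175 = -101/42*1491 - 1175 = -7171/2 - 1175 = -9521/2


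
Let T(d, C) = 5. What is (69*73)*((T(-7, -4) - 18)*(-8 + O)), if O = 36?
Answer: -1833468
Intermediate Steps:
(69*73)*((T(-7, -4) - 18)*(-8 + O)) = (69*73)*((5 - 18)*(-8 + 36)) = 5037*(-13*28) = 5037*(-364) = -1833468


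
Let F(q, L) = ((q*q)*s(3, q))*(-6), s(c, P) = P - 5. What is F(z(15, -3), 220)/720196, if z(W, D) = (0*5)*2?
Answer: 0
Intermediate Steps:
s(c, P) = -5 + P
z(W, D) = 0 (z(W, D) = 0*2 = 0)
F(q, L) = -6*q²*(-5 + q) (F(q, L) = ((q*q)*(-5 + q))*(-6) = (q²*(-5 + q))*(-6) = -6*q²*(-5 + q))
F(z(15, -3), 220)/720196 = (6*0²*(5 - 1*0))/720196 = (6*0*(5 + 0))*(1/720196) = (6*0*5)*(1/720196) = 0*(1/720196) = 0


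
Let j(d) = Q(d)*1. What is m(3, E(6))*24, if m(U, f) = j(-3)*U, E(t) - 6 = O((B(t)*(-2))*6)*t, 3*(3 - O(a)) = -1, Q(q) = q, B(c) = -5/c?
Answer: -216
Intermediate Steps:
O(a) = 10/3 (O(a) = 3 - ⅓*(-1) = 3 + ⅓ = 10/3)
E(t) = 6 + 10*t/3
j(d) = d (j(d) = d*1 = d)
m(U, f) = -3*U
m(3, E(6))*24 = -3*3*24 = -9*24 = -216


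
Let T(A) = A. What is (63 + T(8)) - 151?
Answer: -80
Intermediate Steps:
(63 + T(8)) - 151 = (63 + 8) - 151 = 71 - 151 = -80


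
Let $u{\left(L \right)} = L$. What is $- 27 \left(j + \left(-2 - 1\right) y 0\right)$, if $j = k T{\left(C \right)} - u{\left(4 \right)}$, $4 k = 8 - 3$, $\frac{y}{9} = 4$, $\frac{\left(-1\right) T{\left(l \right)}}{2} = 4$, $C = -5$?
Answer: $378$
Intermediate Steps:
$T{\left(l \right)} = -8$ ($T{\left(l \right)} = \left(-2\right) 4 = -8$)
$y = 36$ ($y = 9 \cdot 4 = 36$)
$k = \frac{5}{4}$ ($k = \frac{8 - 3}{4} = \frac{1}{4} \cdot 5 = \frac{5}{4} \approx 1.25$)
$j = -14$ ($j = \frac{5}{4} \left(-8\right) - 4 = -10 - 4 = -14$)
$- 27 \left(j + \left(-2 - 1\right) y 0\right) = - 27 \left(-14 + \left(-2 - 1\right) 36 \cdot 0\right) = - 27 \left(-14 + \left(-3\right) 36 \cdot 0\right) = - 27 \left(-14 - 0\right) = - 27 \left(-14 + 0\right) = \left(-27\right) \left(-14\right) = 378$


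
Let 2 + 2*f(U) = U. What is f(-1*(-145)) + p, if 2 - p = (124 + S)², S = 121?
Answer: -119903/2 ≈ -59952.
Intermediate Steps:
p = -60023 (p = 2 - (124 + 121)² = 2 - 1*245² = 2 - 1*60025 = 2 - 60025 = -60023)
f(U) = -1 + U/2
f(-1*(-145)) + p = (-1 + (-1*(-145))/2) - 60023 = (-1 + (½)*145) - 60023 = (-1 + 145/2) - 60023 = 143/2 - 60023 = -119903/2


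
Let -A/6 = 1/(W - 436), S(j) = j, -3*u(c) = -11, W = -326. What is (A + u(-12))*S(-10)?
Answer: -14000/381 ≈ -36.745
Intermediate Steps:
u(c) = 11/3 (u(c) = -1/3*(-11) = 11/3)
A = 1/127 (A = -6/(-326 - 436) = -6/(-762) = -6*(-1/762) = 1/127 ≈ 0.0078740)
(A + u(-12))*S(-10) = (1/127 + 11/3)*(-10) = (1400/381)*(-10) = -14000/381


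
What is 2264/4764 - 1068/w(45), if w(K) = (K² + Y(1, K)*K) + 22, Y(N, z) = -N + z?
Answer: 1007294/4796157 ≈ 0.21002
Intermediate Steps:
Y(N, z) = z - N
w(K) = 22 + K² + K*(-1 + K) (w(K) = (K² + (K - 1*1)*K) + 22 = (K² + (K - 1)*K) + 22 = (K² + (-1 + K)*K) + 22 = (K² + K*(-1 + K)) + 22 = 22 + K² + K*(-1 + K))
2264/4764 - 1068/w(45) = 2264/4764 - 1068/(22 - 1*45 + 2*45²) = 2264*(1/4764) - 1068/(22 - 45 + 2*2025) = 566/1191 - 1068/(22 - 45 + 4050) = 566/1191 - 1068/4027 = 1007294/4796157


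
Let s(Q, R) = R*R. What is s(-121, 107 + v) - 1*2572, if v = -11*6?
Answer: -891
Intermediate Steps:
v = -66
s(Q, R) = R²
s(-121, 107 + v) - 1*2572 = (107 - 66)² - 1*2572 = 41² - 2572 = 1681 - 2572 = -891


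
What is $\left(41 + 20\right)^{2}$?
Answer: $3721$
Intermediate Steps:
$\left(41 + 20\right)^{2} = 61^{2} = 3721$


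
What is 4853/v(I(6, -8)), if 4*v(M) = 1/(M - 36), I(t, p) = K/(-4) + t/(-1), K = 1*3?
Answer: -829863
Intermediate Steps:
K = 3
I(t, p) = -¾ - t (I(t, p) = 3/(-4) + t/(-1) = 3*(-¼) + t*(-1) = -¾ - t)
v(M) = 1/(4*(-36 + M)) (v(M) = 1/(4*(M - 36)) = 1/(4*(-36 + M)))
4853/v(I(6, -8)) = 4853/((1/(4*(-36 + (-¾ - 1*6))))) = 4853/((1/(4*(-36 + (-¾ - 6))))) = 4853/((1/(4*(-36 - 27/4)))) = 4853/((1/(4*(-171/4)))) = 4853/(((¼)*(-4/171))) = 4853/(-1/171) = 4853*(-171) = -829863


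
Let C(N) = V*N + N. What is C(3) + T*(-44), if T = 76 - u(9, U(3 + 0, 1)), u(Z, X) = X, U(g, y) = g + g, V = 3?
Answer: -3068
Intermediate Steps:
U(g, y) = 2*g
C(N) = 4*N (C(N) = 3*N + N = 4*N)
T = 70 (T = 76 - 2*(3 + 0) = 76 - 2*3 = 76 - 1*6 = 76 - 6 = 70)
C(3) + T*(-44) = 4*3 + 70*(-44) = 12 - 3080 = -3068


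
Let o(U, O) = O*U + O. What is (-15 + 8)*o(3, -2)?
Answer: 56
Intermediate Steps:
o(U, O) = O + O*U
(-15 + 8)*o(3, -2) = (-15 + 8)*(-2*(1 + 3)) = -(-14)*4 = -7*(-8) = 56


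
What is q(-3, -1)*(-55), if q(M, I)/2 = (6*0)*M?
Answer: 0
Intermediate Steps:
q(M, I) = 0 (q(M, I) = 2*((6*0)*M) = 2*(0*M) = 2*0 = 0)
q(-3, -1)*(-55) = 0*(-55) = 0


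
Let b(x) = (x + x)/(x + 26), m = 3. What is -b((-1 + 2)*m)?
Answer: -6/29 ≈ -0.20690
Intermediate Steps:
b(x) = 2*x/(26 + x) (b(x) = (2*x)/(26 + x) = 2*x/(26 + x))
-b((-1 + 2)*m) = -2*(-1 + 2)*3/(26 + (-1 + 2)*3) = -2*1*3/(26 + 1*3) = -2*3/(26 + 3) = -2*3/29 = -1*6/29 = -6/29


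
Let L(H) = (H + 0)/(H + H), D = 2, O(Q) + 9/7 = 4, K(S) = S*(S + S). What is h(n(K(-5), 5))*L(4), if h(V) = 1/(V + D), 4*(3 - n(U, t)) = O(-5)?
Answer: 14/121 ≈ 0.11570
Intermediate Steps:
K(S) = 2*S² (K(S) = S*(2*S) = 2*S²)
O(Q) = 19/7 (O(Q) = -9/7 + 4 = 19/7)
n(U, t) = 65/28 (n(U, t) = 3 - ¼*19/7 = 3 - 19/28 = 65/28)
h(V) = 1/(2 + V) (h(V) = 1/(V + 2) = 1/(2 + V))
L(H) = ½ (L(H) = H/((2*H)) = H*(1/(2*H)) = ½)
h(n(K(-5), 5))*L(4) = (½)/(2 + 65/28) = (½)/(121/28) = (28/121)*(½) = 14/121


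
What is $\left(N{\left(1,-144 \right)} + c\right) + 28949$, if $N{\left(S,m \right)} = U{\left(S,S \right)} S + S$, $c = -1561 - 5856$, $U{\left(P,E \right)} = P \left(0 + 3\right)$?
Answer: $21536$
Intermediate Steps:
$U{\left(P,E \right)} = 3 P$ ($U{\left(P,E \right)} = P 3 = 3 P$)
$c = -7417$
$N{\left(S,m \right)} = S + 3 S^{2}$ ($N{\left(S,m \right)} = 3 S S + S = 3 S^{2} + S = S + 3 S^{2}$)
$\left(N{\left(1,-144 \right)} + c\right) + 28949 = \left(1 \left(1 + 3 \cdot 1\right) - 7417\right) + 28949 = \left(1 \left(1 + 3\right) - 7417\right) + 28949 = \left(1 \cdot 4 - 7417\right) + 28949 = \left(4 - 7417\right) + 28949 = -7413 + 28949 = 21536$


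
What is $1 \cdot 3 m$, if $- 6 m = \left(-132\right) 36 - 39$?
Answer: $\frac{4791}{2} \approx 2395.5$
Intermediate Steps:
$m = \frac{1597}{2}$ ($m = - \frac{\left(-132\right) 36 - 39}{6} = - \frac{-4752 - 39}{6} = \left(- \frac{1}{6}\right) \left(-4791\right) = \frac{1597}{2} \approx 798.5$)
$1 \cdot 3 m = 1 \cdot 3 \cdot \frac{1597}{2} = 3 \cdot \frac{1597}{2} = \frac{4791}{2}$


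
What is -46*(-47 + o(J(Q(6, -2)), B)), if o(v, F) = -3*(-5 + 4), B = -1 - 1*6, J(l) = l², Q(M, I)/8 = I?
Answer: 2024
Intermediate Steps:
Q(M, I) = 8*I
B = -7 (B = -1 - 6 = -7)
o(v, F) = 3 (o(v, F) = -3*(-1) = 3)
-46*(-47 + o(J(Q(6, -2)), B)) = -46*(-47 + 3) = -46*(-44) = 2024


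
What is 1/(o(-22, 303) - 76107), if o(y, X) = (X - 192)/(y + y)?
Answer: -44/3348819 ≈ -1.3139e-5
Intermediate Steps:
o(y, X) = (-192 + X)/(2*y) (o(y, X) = (-192 + X)/((2*y)) = (-192 + X)*(1/(2*y)) = (-192 + X)/(2*y))
1/(o(-22, 303) - 76107) = 1/((½)*(-192 + 303)/(-22) - 76107) = 1/((½)*(-1/22)*111 - 76107) = 1/(-111/44 - 76107) = 1/(-3348819/44) = -44/3348819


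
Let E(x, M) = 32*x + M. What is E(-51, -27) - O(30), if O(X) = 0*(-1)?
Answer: -1659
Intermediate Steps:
E(x, M) = M + 32*x
O(X) = 0
E(-51, -27) - O(30) = (-27 + 32*(-51)) - 1*0 = (-27 - 1632) + 0 = -1659 + 0 = -1659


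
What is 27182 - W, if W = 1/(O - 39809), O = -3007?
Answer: 1163824513/42816 ≈ 27182.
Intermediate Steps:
W = -1/42816 (W = 1/(-3007 - 39809) = 1/(-42816) = -1/42816 ≈ -2.3356e-5)
27182 - W = 27182 - 1*(-1/42816) = 27182 + 1/42816 = 1163824513/42816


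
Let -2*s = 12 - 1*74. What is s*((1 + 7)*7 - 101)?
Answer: -1395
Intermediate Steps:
s = 31 (s = -(12 - 1*74)/2 = -(12 - 74)/2 = -½*(-62) = 31)
s*((1 + 7)*7 - 101) = 31*((1 + 7)*7 - 101) = 31*(8*7 - 101) = 31*(56 - 101) = 31*(-45) = -1395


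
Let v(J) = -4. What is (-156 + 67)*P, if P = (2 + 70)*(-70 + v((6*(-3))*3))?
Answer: 474192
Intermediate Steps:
P = -5328 (P = (2 + 70)*(-70 - 4) = 72*(-74) = -5328)
(-156 + 67)*P = (-156 + 67)*(-5328) = -89*(-5328) = 474192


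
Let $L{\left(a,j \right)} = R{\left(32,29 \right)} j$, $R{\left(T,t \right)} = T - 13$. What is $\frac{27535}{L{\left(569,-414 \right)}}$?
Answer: $- \frac{27535}{7866} \approx -3.5005$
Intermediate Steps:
$R{\left(T,t \right)} = -13 + T$
$L{\left(a,j \right)} = 19 j$ ($L{\left(a,j \right)} = \left(-13 + 32\right) j = 19 j$)
$\frac{27535}{L{\left(569,-414 \right)}} = \frac{27535}{19 \left(-414\right)} = \frac{27535}{-7866} = 27535 \left(- \frac{1}{7866}\right) = - \frac{27535}{7866}$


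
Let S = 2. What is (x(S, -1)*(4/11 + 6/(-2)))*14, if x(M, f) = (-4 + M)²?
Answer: -1624/11 ≈ -147.64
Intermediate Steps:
(x(S, -1)*(4/11 + 6/(-2)))*14 = ((-4 + 2)²*(4/11 + 6/(-2)))*14 = ((-2)²*(4*(1/11) + 6*(-½)))*14 = (4*(4/11 - 3))*14 = (4*(-29/11))*14 = -116/11*14 = -1624/11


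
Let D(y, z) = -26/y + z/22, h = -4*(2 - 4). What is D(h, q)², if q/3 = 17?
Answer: 1681/1936 ≈ 0.86829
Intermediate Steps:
q = 51 (q = 3*17 = 51)
h = 8 (h = -4*(-2) = 8)
D(y, z) = -26/y + z/22 (D(y, z) = -26/y + z*(1/22) = -26/y + z/22)
D(h, q)² = (-26/8 + (1/22)*51)² = (-26*⅛ + 51/22)² = (-13/4 + 51/22)² = (-41/44)² = 1681/1936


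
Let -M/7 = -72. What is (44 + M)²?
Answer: 300304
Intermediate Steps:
M = 504 (M = -7*(-72) = 504)
(44 + M)² = (44 + 504)² = 548² = 300304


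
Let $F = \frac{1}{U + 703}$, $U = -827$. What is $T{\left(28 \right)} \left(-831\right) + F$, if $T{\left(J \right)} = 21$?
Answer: $- \frac{2163925}{124} \approx -17451.0$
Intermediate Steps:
$F = - \frac{1}{124}$ ($F = \frac{1}{-827 + 703} = \frac{1}{-124} = - \frac{1}{124} \approx -0.0080645$)
$T{\left(28 \right)} \left(-831\right) + F = 21 \left(-831\right) - \frac{1}{124} = -17451 - \frac{1}{124} = - \frac{2163925}{124}$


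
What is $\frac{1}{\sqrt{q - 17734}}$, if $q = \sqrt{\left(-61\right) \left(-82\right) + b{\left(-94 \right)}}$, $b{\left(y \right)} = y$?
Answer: $- \frac{i \sqrt{2}}{2 \sqrt{8867 - \sqrt{1227}}} \approx - 0.0075241 i$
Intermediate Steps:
$q = 2 \sqrt{1227}$ ($q = \sqrt{\left(-61\right) \left(-82\right) - 94} = \sqrt{5002 - 94} = \sqrt{4908} = 2 \sqrt{1227} \approx 70.057$)
$\frac{1}{\sqrt{q - 17734}} = \frac{1}{\sqrt{2 \sqrt{1227} - 17734}} = \frac{1}{\sqrt{-17734 + 2 \sqrt{1227}}}$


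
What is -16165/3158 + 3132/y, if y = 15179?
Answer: -235477679/47935282 ≈ -4.9124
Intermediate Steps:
-16165/3158 + 3132/y = -16165/3158 + 3132/15179 = -235477679/47935282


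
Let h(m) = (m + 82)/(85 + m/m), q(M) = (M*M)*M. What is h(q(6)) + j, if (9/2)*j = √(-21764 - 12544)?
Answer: 149/43 + 4*I*√953/3 ≈ 3.4651 + 41.161*I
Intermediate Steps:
q(M) = M³ (q(M) = M²*M = M³)
j = 4*I*√953/3 (j = 2*√(-21764 - 12544)/9 = 2*√(-34308)/9 = 2*(6*I*√953)/9 = 4*I*√953/3 ≈ 41.161*I)
h(m) = 41/43 + m/86 (h(m) = (82 + m)/(85 + 1) = (82 + m)/86 = (82 + m)*(1/86) = 41/43 + m/86)
h(q(6)) + j = (41/43 + (1/86)*6³) + 4*I*√953/3 = (41/43 + (1/86)*216) + 4*I*√953/3 = (41/43 + 108/43) + 4*I*√953/3 = 149/43 + 4*I*√953/3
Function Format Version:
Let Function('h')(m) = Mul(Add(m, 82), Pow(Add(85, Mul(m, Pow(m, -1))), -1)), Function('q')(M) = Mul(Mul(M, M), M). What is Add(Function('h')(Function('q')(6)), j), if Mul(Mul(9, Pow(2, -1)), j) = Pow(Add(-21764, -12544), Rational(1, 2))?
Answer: Add(Rational(149, 43), Mul(Rational(4, 3), I, Pow(953, Rational(1, 2)))) ≈ Add(3.4651, Mul(41.161, I))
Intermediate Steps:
Function('q')(M) = Pow(M, 3) (Function('q')(M) = Mul(Pow(M, 2), M) = Pow(M, 3))
j = Mul(Rational(4, 3), I, Pow(953, Rational(1, 2))) (j = Mul(Rational(2, 9), Pow(Add(-21764, -12544), Rational(1, 2))) = Mul(Rational(2, 9), Pow(-34308, Rational(1, 2))) = Mul(Rational(2, 9), Mul(6, I, Pow(953, Rational(1, 2)))) = Mul(Rational(4, 3), I, Pow(953, Rational(1, 2))) ≈ Mul(41.161, I))
Function('h')(m) = Add(Rational(41, 43), Mul(Rational(1, 86), m)) (Function('h')(m) = Mul(Add(82, m), Pow(Add(85, 1), -1)) = Mul(Add(82, m), Pow(86, -1)) = Mul(Add(82, m), Rational(1, 86)) = Add(Rational(41, 43), Mul(Rational(1, 86), m)))
Add(Function('h')(Function('q')(6)), j) = Add(Add(Rational(41, 43), Mul(Rational(1, 86), Pow(6, 3))), Mul(Rational(4, 3), I, Pow(953, Rational(1, 2)))) = Add(Add(Rational(41, 43), Mul(Rational(1, 86), 216)), Mul(Rational(4, 3), I, Pow(953, Rational(1, 2)))) = Add(Add(Rational(41, 43), Rational(108, 43)), Mul(Rational(4, 3), I, Pow(953, Rational(1, 2)))) = Add(Rational(149, 43), Mul(Rational(4, 3), I, Pow(953, Rational(1, 2))))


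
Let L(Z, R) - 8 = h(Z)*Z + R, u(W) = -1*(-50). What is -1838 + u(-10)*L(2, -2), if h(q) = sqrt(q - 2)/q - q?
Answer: -1738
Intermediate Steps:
u(W) = 50
h(q) = -q + sqrt(-2 + q)/q (h(q) = sqrt(-2 + q)/q - q = -q + sqrt(-2 + q)/q)
L(Z, R) = 8 + R + Z*(-Z + sqrt(-2 + Z)/Z) (L(Z, R) = 8 + ((-Z + sqrt(-2 + Z)/Z)*Z + R) = 8 + (Z*(-Z + sqrt(-2 + Z)/Z) + R) = 8 + (R + Z*(-Z + sqrt(-2 + Z)/Z)) = 8 + R + Z*(-Z + sqrt(-2 + Z)/Z))
-1838 + u(-10)*L(2, -2) = -1838 + 50*(8 - 2 + sqrt(-2 + 2) - 1*2**2) = -1838 + 50*(8 - 2 + sqrt(0) - 1*4) = -1838 + 50*(8 - 2 + 0 - 4) = -1838 + 50*2 = -1838 + 100 = -1738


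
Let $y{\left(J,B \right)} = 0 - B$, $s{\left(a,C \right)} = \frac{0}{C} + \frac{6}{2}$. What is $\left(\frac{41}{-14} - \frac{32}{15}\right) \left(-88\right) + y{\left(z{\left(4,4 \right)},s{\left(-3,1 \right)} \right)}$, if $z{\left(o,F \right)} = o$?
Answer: $\frac{46457}{105} \approx 442.45$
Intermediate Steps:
$s{\left(a,C \right)} = 3$ ($s{\left(a,C \right)} = 0 + 6 \cdot \frac{1}{2} = 0 + 3 = 3$)
$y{\left(J,B \right)} = - B$
$\left(\frac{41}{-14} - \frac{32}{15}\right) \left(-88\right) + y{\left(z{\left(4,4 \right)},s{\left(-3,1 \right)} \right)} = \left(\frac{41}{-14} - \frac{32}{15}\right) \left(-88\right) - 3 = \left(41 \left(- \frac{1}{14}\right) - \frac{32}{15}\right) \left(-88\right) - 3 = \left(- \frac{41}{14} - \frac{32}{15}\right) \left(-88\right) - 3 = \left(- \frac{1063}{210}\right) \left(-88\right) - 3 = \frac{46772}{105} - 3 = \frac{46457}{105}$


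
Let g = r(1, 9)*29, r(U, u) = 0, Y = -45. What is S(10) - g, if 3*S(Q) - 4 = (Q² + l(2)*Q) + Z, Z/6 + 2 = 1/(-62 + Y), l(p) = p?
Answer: 11978/321 ≈ 37.315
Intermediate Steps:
Z = -1290/107 (Z = -12 + 6/(-62 - 45) = -12 + 6/(-107) = -12 + 6*(-1/107) = -12 - 6/107 = -1290/107 ≈ -12.056)
S(Q) = -862/321 + Q²/3 + 2*Q/3 (S(Q) = 4/3 + ((Q² + 2*Q) - 1290/107)/3 = 4/3 + (-1290/107 + Q² + 2*Q)/3 = 4/3 + (-430/107 + Q²/3 + 2*Q/3) = -862/321 + Q²/3 + 2*Q/3)
g = 0 (g = 0*29 = 0)
S(10) - g = (-862/321 + (⅓)*10² + (⅔)*10) - 1*0 = (-862/321 + (⅓)*100 + 20/3) + 0 = (-862/321 + 100/3 + 20/3) + 0 = 11978/321 + 0 = 11978/321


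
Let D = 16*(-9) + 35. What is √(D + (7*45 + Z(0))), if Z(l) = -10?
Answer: 14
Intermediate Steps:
D = -109 (D = -144 + 35 = -109)
√(D + (7*45 + Z(0))) = √(-109 + (7*45 - 10)) = √(-109 + (315 - 10)) = √(-109 + 305) = √196 = 14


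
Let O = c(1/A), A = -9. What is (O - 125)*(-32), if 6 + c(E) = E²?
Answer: 339520/81 ≈ 4191.6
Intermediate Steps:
c(E) = -6 + E²
O = -485/81 (O = -6 + (1/(-9))² = -6 + (-⅑)² = -6 + 1/81 = -485/81 ≈ -5.9877)
(O - 125)*(-32) = (-485/81 - 125)*(-32) = -10610/81*(-32) = 339520/81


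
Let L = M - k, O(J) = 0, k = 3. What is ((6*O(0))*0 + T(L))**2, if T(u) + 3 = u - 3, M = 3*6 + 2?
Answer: 121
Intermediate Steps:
M = 20 (M = 18 + 2 = 20)
L = 17 (L = 20 - 1*3 = 20 - 3 = 17)
T(u) = -6 + u (T(u) = -3 + (u - 3) = -3 + (-3 + u) = -6 + u)
((6*O(0))*0 + T(L))**2 = ((6*0)*0 + (-6 + 17))**2 = (0*0 + 11)**2 = (0 + 11)**2 = 11**2 = 121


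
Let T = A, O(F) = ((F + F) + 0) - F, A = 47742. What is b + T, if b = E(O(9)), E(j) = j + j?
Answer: 47760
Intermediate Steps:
O(F) = F (O(F) = (2*F + 0) - F = 2*F - F = F)
E(j) = 2*j
b = 18 (b = 2*9 = 18)
T = 47742
b + T = 18 + 47742 = 47760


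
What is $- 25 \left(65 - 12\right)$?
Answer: $-1325$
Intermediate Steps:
$- 25 \left(65 - 12\right) = \left(-25\right) 53 = -1325$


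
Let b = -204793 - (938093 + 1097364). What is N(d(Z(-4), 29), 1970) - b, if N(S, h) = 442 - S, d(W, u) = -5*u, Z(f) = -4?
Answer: 2240837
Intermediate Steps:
b = -2240250 (b = -204793 - 1*2035457 = -204793 - 2035457 = -2240250)
N(d(Z(-4), 29), 1970) - b = (442 - (-5)*29) - 1*(-2240250) = (442 - 1*(-145)) + 2240250 = (442 + 145) + 2240250 = 587 + 2240250 = 2240837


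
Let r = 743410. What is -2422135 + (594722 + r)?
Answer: -1084003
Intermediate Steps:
-2422135 + (594722 + r) = -2422135 + (594722 + 743410) = -2422135 + 1338132 = -1084003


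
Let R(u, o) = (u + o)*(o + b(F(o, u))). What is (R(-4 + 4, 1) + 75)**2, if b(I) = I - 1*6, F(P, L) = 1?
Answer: 5041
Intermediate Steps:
b(I) = -6 + I (b(I) = I - 6 = -6 + I)
R(u, o) = (-5 + o)*(o + u) (R(u, o) = (u + o)*(o + (-6 + 1)) = (o + u)*(o - 5) = (o + u)*(-5 + o) = (-5 + o)*(o + u))
(R(-4 + 4, 1) + 75)**2 = ((1**2 - 5*1 - 5*(-4 + 4) + 1*(-4 + 4)) + 75)**2 = ((1 - 5 - 5*0 + 1*0) + 75)**2 = ((1 - 5 + 0 + 0) + 75)**2 = (-4 + 75)**2 = 71**2 = 5041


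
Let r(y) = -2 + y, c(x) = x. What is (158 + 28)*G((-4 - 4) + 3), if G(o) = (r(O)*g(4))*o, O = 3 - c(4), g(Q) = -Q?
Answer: -11160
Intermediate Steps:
O = -1 (O = 3 - 1*4 = 3 - 4 = -1)
G(o) = 12*o (G(o) = ((-2 - 1)*(-1*4))*o = (-3*(-4))*o = 12*o)
(158 + 28)*G((-4 - 4) + 3) = (158 + 28)*(12*((-4 - 4) + 3)) = 186*(12*(-8 + 3)) = 186*(12*(-5)) = 186*(-60) = -11160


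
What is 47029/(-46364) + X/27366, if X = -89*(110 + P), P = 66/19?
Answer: -16674713221/12053573628 ≈ -1.3834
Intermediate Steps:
P = 66/19 (P = 66*(1/19) = 66/19 ≈ 3.4737)
X = -191884/19 (X = -89*(110 + 66/19) = -89*2156/19 = -191884/19 ≈ -10099.)
47029/(-46364) + X/27366 = 47029/(-46364) - 191884/19/27366 = 47029*(-1/46364) - 191884/19*1/27366 = -47029/46364 - 95942/259977 = -16674713221/12053573628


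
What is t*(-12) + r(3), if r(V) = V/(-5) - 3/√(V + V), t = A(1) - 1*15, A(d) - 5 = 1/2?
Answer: 567/5 - √6/2 ≈ 112.18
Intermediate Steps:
A(d) = 11/2 (A(d) = 5 + 1/2 = 5 + ½ = 11/2)
t = -19/2 (t = 11/2 - 1*15 = 11/2 - 15 = -19/2 ≈ -9.5000)
r(V) = -V/5 - 3*√2/(2*√V) (r(V) = V*(-⅕) - 3*√2/(2*√V) = -V/5 - 3*√2/(2*√V))
t*(-12) + r(3) = -19/2*(-12) + (-⅕*3 - 3*√2/(2*√3)) = 114 + (-⅗ - 3*√2*√3/3/2) = 114 + (-⅗ - √6/2) = 567/5 - √6/2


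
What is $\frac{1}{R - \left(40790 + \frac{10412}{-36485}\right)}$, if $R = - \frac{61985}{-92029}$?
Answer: $- \frac{479668295}{19565209791811} \approx -2.4516 \cdot 10^{-5}$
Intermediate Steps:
$R = \frac{8855}{13147}$ ($R = \left(-61985\right) \left(- \frac{1}{92029}\right) = \frac{8855}{13147} \approx 0.67354$)
$\frac{1}{R - \left(40790 + \frac{10412}{-36485}\right)} = \frac{1}{\frac{8855}{13147} - \left(40790 + \frac{10412}{-36485}\right)} = \frac{1}{\frac{8855}{13147} - \frac{1488212738}{36485}} = \frac{1}{- \frac{19565209791811}{479668295}} = - \frac{479668295}{19565209791811}$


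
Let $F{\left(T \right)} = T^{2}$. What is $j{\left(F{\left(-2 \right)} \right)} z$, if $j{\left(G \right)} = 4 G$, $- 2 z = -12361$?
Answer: $98888$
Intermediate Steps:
$z = \frac{12361}{2}$ ($z = \left(- \frac{1}{2}\right) \left(-12361\right) = \frac{12361}{2} \approx 6180.5$)
$j{\left(F{\left(-2 \right)} \right)} z = 4 \left(-2\right)^{2} \cdot \frac{12361}{2} = 4 \cdot 4 \cdot \frac{12361}{2} = 16 \cdot \frac{12361}{2} = 98888$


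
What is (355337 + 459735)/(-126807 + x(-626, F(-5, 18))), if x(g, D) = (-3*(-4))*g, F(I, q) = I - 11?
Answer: -815072/134319 ≈ -6.0682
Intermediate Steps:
F(I, q) = -11 + I
x(g, D) = 12*g
(355337 + 459735)/(-126807 + x(-626, F(-5, 18))) = (355337 + 459735)/(-126807 + 12*(-626)) = 815072/(-126807 - 7512) = 815072/(-134319) = 815072*(-1/134319) = -815072/134319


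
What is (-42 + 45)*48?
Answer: 144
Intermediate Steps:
(-42 + 45)*48 = 3*48 = 144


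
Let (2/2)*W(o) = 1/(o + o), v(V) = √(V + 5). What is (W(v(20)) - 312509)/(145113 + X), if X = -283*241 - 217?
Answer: -3125089/766930 ≈ -4.0748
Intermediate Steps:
X = -68420 (X = -68203 - 217 = -68420)
v(V) = √(5 + V)
W(o) = 1/(2*o) (W(o) = 1/(o + o) = 1/(2*o))
(W(v(20)) - 312509)/(145113 + X) = (1/(2*(√(5 + 20))) - 312509)/(145113 - 68420) = (1/(2*(√25)) - 312509)/76693 = ((½)/5 - 312509)*(1/76693) = ((½)*(⅕) - 312509)*(1/76693) = (⅒ - 312509)*(1/76693) = -3125089/10*1/76693 = -3125089/766930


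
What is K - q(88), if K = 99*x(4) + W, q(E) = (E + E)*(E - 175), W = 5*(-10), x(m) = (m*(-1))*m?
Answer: 13678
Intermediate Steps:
x(m) = -m**2 (x(m) = (-m)*m = -m**2)
W = -50
q(E) = 2*E*(-175 + E) (q(E) = (2*E)*(-175 + E) = 2*E*(-175 + E))
K = -1634 (K = 99*(-1*4**2) - 50 = 99*(-1*16) - 50 = 99*(-16) - 50 = -1584 - 50 = -1634)
K - q(88) = -1634 - 2*88*(-175 + 88) = -1634 - 2*88*(-87) = -1634 - 1*(-15312) = -1634 + 15312 = 13678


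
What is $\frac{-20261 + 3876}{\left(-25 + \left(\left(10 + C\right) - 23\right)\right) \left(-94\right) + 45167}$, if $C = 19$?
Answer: $- \frac{16385}{46953} \approx -0.34897$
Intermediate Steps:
$\frac{-20261 + 3876}{\left(-25 + \left(\left(10 + C\right) - 23\right)\right) \left(-94\right) + 45167} = \frac{-20261 + 3876}{\left(-25 + \left(\left(10 + 19\right) - 23\right)\right) \left(-94\right) + 45167} = - \frac{16385}{\left(-25 + \left(29 - 23\right)\right) \left(-94\right) + 45167} = - \frac{16385}{\left(-25 + 6\right) \left(-94\right) + 45167} = - \frac{16385}{\left(-19\right) \left(-94\right) + 45167} = - \frac{16385}{1786 + 45167} = - \frac{16385}{46953}$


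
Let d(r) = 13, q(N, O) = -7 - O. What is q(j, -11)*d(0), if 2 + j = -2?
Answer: 52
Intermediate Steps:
j = -4 (j = -2 - 2 = -4)
q(j, -11)*d(0) = (-7 - 1*(-11))*13 = (-7 + 11)*13 = 4*13 = 52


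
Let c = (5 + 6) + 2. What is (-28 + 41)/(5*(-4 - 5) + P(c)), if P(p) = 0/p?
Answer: -13/45 ≈ -0.28889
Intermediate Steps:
c = 13 (c = 11 + 2 = 13)
P(p) = 0
(-28 + 41)/(5*(-4 - 5) + P(c)) = (-28 + 41)/(5*(-4 - 5) + 0) = 13/(5*(-9) + 0) = 13/(-45 + 0) = 13/(-45) = 13*(-1/45) = -13/45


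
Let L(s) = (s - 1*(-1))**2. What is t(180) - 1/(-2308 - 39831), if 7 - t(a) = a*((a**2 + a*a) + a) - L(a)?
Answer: -491493788847/42139 ≈ -1.1664e+7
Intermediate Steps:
L(s) = (1 + s)**2 (L(s) = (s + 1)**2 = (1 + s)**2)
t(a) = 7 + (1 + a)**2 - a*(a + 2*a**2) (t(a) = 7 - (a*((a**2 + a*a) + a) - (1 + a)**2) = 7 - (a*((a**2 + a**2) + a) - (1 + a)**2) = 7 - (a*(2*a**2 + a) - (1 + a)**2) = 7 - (a*(a + 2*a**2) - (1 + a)**2) = 7 - (-(1 + a)**2 + a*(a + 2*a**2)) = 7 + ((1 + a)**2 - a*(a + 2*a**2)) = 7 + (1 + a)**2 - a*(a + 2*a**2))
t(180) - 1/(-2308 - 39831) = (8 - 2*180**3 + 2*180) - 1/(-2308 - 39831) = (8 - 2*5832000 + 360) - 1/(-42139) = (8 - 11664000 + 360) - 1*(-1/42139) = -11663632 + 1/42139 = -491493788847/42139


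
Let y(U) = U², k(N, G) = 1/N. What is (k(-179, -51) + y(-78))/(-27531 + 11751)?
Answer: -217807/564924 ≈ -0.38555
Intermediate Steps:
(k(-179, -51) + y(-78))/(-27531 + 11751) = (1/(-179) + (-78)²)/(-27531 + 11751) = (-1/179 + 6084)/(-15780) = (1089035/179)*(-1/15780) = -217807/564924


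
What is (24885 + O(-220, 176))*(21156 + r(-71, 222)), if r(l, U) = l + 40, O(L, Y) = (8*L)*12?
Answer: 79535625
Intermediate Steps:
O(L, Y) = 96*L
r(l, U) = 40 + l
(24885 + O(-220, 176))*(21156 + r(-71, 222)) = (24885 + 96*(-220))*(21156 + (40 - 71)) = (24885 - 21120)*(21156 - 31) = 3765*21125 = 79535625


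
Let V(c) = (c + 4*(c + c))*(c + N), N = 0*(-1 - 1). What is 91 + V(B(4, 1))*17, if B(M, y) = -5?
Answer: 3916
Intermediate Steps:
N = 0 (N = 0*(-2) = 0)
V(c) = 9*c² (V(c) = (c + 4*(c + c))*(c + 0) = (c + 4*(2*c))*c = (c + 8*c)*c = (9*c)*c = 9*c²)
91 + V(B(4, 1))*17 = 91 + (9*(-5)²)*17 = 91 + (9*25)*17 = 91 + 225*17 = 91 + 3825 = 3916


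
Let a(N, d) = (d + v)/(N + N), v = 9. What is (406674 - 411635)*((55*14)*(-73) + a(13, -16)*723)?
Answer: 7275410681/26 ≈ 2.7982e+8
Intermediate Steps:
a(N, d) = (9 + d)/(2*N) (a(N, d) = (d + 9)/(N + N) = (9 + d)/((2*N)) = (9 + d)*(1/(2*N)) = (9 + d)/(2*N))
(406674 - 411635)*((55*14)*(-73) + a(13, -16)*723) = (406674 - 411635)*((55*14)*(-73) + ((½)*(9 - 16)/13)*723) = -4961*(770*(-73) + ((½)*(1/13)*(-7))*723) = -4961*(-56210 - 7/26*723) = -4961*(-56210 - 5061/26) = -4961*(-1466521/26) = 7275410681/26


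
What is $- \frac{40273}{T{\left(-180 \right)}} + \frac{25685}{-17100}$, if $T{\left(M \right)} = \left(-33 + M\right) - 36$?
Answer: $\frac{45484849}{283860} \approx 160.24$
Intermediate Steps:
$T{\left(M \right)} = -69 + M$
$- \frac{40273}{T{\left(-180 \right)}} + \frac{25685}{-17100} = - \frac{40273}{-69 - 180} + \frac{25685}{-17100} = - \frac{40273}{-249} + 25685 \left(- \frac{1}{17100}\right) = \left(-40273\right) \left(- \frac{1}{249}\right) - \frac{5137}{3420} = \frac{40273}{249} - \frac{5137}{3420} = \frac{45484849}{283860}$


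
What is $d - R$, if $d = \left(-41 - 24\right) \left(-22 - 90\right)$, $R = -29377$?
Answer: $36657$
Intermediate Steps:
$d = 7280$ ($d = \left(-41 - 24\right) \left(-112\right) = \left(-65\right) \left(-112\right) = 7280$)
$d - R = 7280 - -29377 = 7280 + 29377 = 36657$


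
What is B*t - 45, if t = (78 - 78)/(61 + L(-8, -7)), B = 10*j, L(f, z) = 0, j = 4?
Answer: -45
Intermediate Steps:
B = 40 (B = 10*4 = 40)
t = 0 (t = (78 - 78)/(61 + 0) = 0/61 = 0*(1/61) = 0)
B*t - 45 = 40*0 - 45 = 0 - 45 = -45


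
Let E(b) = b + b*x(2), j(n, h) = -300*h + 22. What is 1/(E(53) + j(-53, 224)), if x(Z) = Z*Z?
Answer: -1/66913 ≈ -1.4945e-5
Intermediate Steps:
x(Z) = Z²
j(n, h) = 22 - 300*h
E(b) = 5*b (E(b) = b + b*2² = b + b*4 = b + 4*b = 5*b)
1/(E(53) + j(-53, 224)) = 1/(5*53 + (22 - 300*224)) = 1/(265 + (22 - 67200)) = 1/(265 - 67178) = 1/(-66913) = -1/66913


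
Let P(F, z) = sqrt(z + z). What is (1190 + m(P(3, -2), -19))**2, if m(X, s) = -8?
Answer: 1397124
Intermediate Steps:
P(F, z) = sqrt(2)*sqrt(z) (P(F, z) = sqrt(2*z) = sqrt(2)*sqrt(z))
(1190 + m(P(3, -2), -19))**2 = (1190 - 8)**2 = 1182**2 = 1397124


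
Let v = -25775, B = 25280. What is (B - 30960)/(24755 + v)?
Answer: 284/51 ≈ 5.5686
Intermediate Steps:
(B - 30960)/(24755 + v) = (25280 - 30960)/(24755 - 25775) = -5680/(-1020) = -5680*(-1/1020) = 284/51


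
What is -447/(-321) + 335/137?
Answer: 56258/14659 ≈ 3.8378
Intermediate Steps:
-447/(-321) + 335/137 = -447*(-1/321) + 335*(1/137) = 149/107 + 335/137 = 56258/14659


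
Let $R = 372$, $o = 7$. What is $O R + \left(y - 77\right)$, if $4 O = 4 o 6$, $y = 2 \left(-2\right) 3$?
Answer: $15535$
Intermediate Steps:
$y = -12$ ($y = \left(-4\right) 3 = -12$)
$O = 42$ ($O = \frac{4 \cdot 7 \cdot 6}{4} = \frac{28 \cdot 6}{4} = \frac{1}{4} \cdot 168 = 42$)
$O R + \left(y - 77\right) = 42 \cdot 372 - 89 = 15624 - 89 = 15535$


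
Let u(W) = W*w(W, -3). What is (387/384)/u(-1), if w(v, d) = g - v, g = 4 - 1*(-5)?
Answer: -129/1280 ≈ -0.10078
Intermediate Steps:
g = 9 (g = 4 + 5 = 9)
w(v, d) = 9 - v
u(W) = W*(9 - W)
(387/384)/u(-1) = (387/384)/((-(9 - 1*(-1)))) = (387*(1/384))/((-(9 + 1))) = 129/(128*((-1*10))) = (129/128)/(-10) = (129/128)*(-⅒) = -129/1280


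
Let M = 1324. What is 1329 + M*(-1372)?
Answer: -1815199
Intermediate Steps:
1329 + M*(-1372) = 1329 + 1324*(-1372) = 1329 - 1816528 = -1815199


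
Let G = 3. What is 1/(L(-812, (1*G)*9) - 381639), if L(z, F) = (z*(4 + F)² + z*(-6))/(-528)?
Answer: -132/50182483 ≈ -2.6304e-6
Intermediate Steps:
L(z, F) = z/88 - z*(4 + F)²/528 (L(z, F) = (z*(4 + F)² - 6*z)*(-1/528) = (-6*z + z*(4 + F)²)*(-1/528) = z/88 - z*(4 + F)²/528)
1/(L(-812, (1*G)*9) - 381639) = 1/(-1/528*(-812)*(-6 + (4 + (1*3)*9)²) - 381639) = 1/(-1/528*(-812)*(-6 + (4 + 3*9)²) - 381639) = 1/(-1/528*(-812)*(-6 + (4 + 27)²) - 381639) = 1/(-1/528*(-812)*(-6 + 31²) - 381639) = 1/(-1/528*(-812)*(-6 + 961) - 381639) = 1/(-1/528*(-812)*955 - 381639) = 1/(193865/132 - 381639) = 1/(-50182483/132) = -132/50182483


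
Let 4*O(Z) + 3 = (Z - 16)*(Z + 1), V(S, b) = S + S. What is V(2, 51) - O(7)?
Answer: 91/4 ≈ 22.750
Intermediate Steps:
V(S, b) = 2*S
O(Z) = -¾ + (1 + Z)*(-16 + Z)/4 (O(Z) = -¾ + ((Z - 16)*(Z + 1))/4 = -¾ + ((-16 + Z)*(1 + Z))/4 = -¾ + ((1 + Z)*(-16 + Z))/4 = -¾ + (1 + Z)*(-16 + Z)/4)
V(2, 51) - O(7) = 2*2 - (-19/4 - 15/4*7 + (¼)*7²) = 4 - (-19/4 - 105/4 + (¼)*49) = 4 - (-19/4 - 105/4 + 49/4) = 4 - 1*(-75/4) = 4 + 75/4 = 91/4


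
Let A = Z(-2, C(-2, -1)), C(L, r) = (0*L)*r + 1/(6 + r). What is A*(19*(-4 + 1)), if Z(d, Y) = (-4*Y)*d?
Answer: -456/5 ≈ -91.200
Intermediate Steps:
C(L, r) = 1/(6 + r) (C(L, r) = 0*r + 1/(6 + r) = 0 + 1/(6 + r) = 1/(6 + r))
Z(d, Y) = -4*Y*d
A = 8/5 (A = -4*(-2)/(6 - 1) = -4*(-2)/5 = -4*⅕*(-2) = 8/5 ≈ 1.6000)
A*(19*(-4 + 1)) = 8*(19*(-4 + 1))/5 = 8*(19*(-3))/5 = (8/5)*(-57) = -456/5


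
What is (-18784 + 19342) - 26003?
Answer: -25445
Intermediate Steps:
(-18784 + 19342) - 26003 = 558 - 26003 = -25445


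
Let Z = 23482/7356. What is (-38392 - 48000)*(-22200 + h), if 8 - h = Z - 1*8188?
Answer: 2225391095788/1839 ≈ 1.2101e+9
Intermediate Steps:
Z = 11741/3678 (Z = 23482*(1/7356) = 11741/3678 ≈ 3.1922)
h = 30133147/3678 (h = 8 - (11741/3678 - 1*8188) = 8 - (11741/3678 - 8188) = 8 - 1*(-30103723/3678) = 8 + 30103723/3678 = 30133147/3678 ≈ 8192.8)
(-38392 - 48000)*(-22200 + h) = (-38392 - 48000)*(-22200 + 30133147/3678) = -86392*(-51518453/3678) = 2225391095788/1839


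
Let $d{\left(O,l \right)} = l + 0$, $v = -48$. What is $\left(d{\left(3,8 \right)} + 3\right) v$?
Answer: $-528$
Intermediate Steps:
$d{\left(O,l \right)} = l$
$\left(d{\left(3,8 \right)} + 3\right) v = \left(8 + 3\right) \left(-48\right) = 11 \left(-48\right) = -528$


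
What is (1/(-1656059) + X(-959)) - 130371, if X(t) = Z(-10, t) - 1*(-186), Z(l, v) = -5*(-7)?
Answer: -215536078851/1656059 ≈ -1.3015e+5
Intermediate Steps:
Z(l, v) = 35
X(t) = 221 (X(t) = 35 - 1*(-186) = 35 + 186 = 221)
(1/(-1656059) + X(-959)) - 130371 = (1/(-1656059) + 221) - 130371 = (-1/1656059 + 221) - 130371 = 365989038/1656059 - 130371 = -215536078851/1656059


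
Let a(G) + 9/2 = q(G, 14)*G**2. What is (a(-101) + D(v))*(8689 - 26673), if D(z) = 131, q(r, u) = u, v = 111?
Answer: -2570641952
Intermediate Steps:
a(G) = -9/2 + 14*G**2
(a(-101) + D(v))*(8689 - 26673) = ((-9/2 + 14*(-101)**2) + 131)*(8689 - 26673) = ((-9/2 + 14*10201) + 131)*(-17984) = ((-9/2 + 142814) + 131)*(-17984) = (285619/2 + 131)*(-17984) = (285881/2)*(-17984) = -2570641952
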